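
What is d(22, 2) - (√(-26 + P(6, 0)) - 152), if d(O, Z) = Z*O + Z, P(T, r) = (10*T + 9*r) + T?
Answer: 198 - 2*√10 ≈ 191.68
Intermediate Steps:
P(T, r) = 9*r + 11*T (P(T, r) = (9*r + 10*T) + T = 9*r + 11*T)
d(O, Z) = Z + O*Z (d(O, Z) = O*Z + Z = Z + O*Z)
d(22, 2) - (√(-26 + P(6, 0)) - 152) = 2*(1 + 22) - (√(-26 + (9*0 + 11*6)) - 152) = 2*23 - (√(-26 + (0 + 66)) - 152) = 46 - (√(-26 + 66) - 152) = 46 - (√40 - 152) = 46 - (2*√10 - 152) = 46 - (-152 + 2*√10) = 46 + (152 - 2*√10) = 198 - 2*√10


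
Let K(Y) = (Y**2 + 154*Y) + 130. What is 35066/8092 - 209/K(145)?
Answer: 761576891/175940310 ≈ 4.3286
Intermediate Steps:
K(Y) = 130 + Y**2 + 154*Y
35066/8092 - 209/K(145) = 35066/8092 - 209/(130 + 145**2 + 154*145) = 35066*(1/8092) - 209/(130 + 21025 + 22330) = 17533/4046 - 209/43485 = 761576891/175940310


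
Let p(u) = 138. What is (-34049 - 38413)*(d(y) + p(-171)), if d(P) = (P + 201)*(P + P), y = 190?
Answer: -10776403716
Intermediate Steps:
d(P) = 2*P*(201 + P) (d(P) = (201 + P)*(2*P) = 2*P*(201 + P))
(-34049 - 38413)*(d(y) + p(-171)) = (-34049 - 38413)*(2*190*(201 + 190) + 138) = -72462*(2*190*391 + 138) = -72462*(148580 + 138) = -72462*148718 = -10776403716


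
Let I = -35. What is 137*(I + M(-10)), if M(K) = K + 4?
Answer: -5617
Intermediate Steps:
M(K) = 4 + K
137*(I + M(-10)) = 137*(-35 + (4 - 10)) = 137*(-35 - 6) = 137*(-41) = -5617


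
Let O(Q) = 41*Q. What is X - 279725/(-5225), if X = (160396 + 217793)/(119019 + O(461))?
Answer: 1622228381/28825280 ≈ 56.278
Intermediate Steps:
X = 378189/137920 (X = (160396 + 217793)/(119019 + 41*461) = 378189/(119019 + 18901) = 378189/137920 ≈ 2.7421)
X - 279725/(-5225) = 378189/137920 - 279725/(-5225) = 378189/137920 - 279725*(-1/5225) = 378189/137920 + 11189/209 = 1622228381/28825280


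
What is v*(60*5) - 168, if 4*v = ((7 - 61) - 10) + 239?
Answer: 12957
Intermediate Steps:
v = 175/4 (v = (((7 - 61) - 10) + 239)/4 = ((-54 - 10) + 239)/4 = (-64 + 239)/4 = (¼)*175 = 175/4 ≈ 43.750)
v*(60*5) - 168 = 175*(60*5)/4 - 168 = (175/4)*300 - 168 = 13125 - 168 = 12957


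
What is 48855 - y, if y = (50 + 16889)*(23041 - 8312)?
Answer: -249445676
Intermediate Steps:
y = 249494531 (y = 16939*14729 = 249494531)
48855 - y = 48855 - 1*249494531 = 48855 - 249494531 = -249445676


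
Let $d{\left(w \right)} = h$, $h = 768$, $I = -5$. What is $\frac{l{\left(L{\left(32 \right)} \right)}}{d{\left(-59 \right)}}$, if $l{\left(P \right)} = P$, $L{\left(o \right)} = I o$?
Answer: $- \frac{5}{24} \approx -0.20833$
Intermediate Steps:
$L{\left(o \right)} = - 5 o$
$d{\left(w \right)} = 768$
$\frac{l{\left(L{\left(32 \right)} \right)}}{d{\left(-59 \right)}} = \frac{\left(-5\right) 32}{768} = \left(-160\right) \frac{1}{768} = - \frac{5}{24}$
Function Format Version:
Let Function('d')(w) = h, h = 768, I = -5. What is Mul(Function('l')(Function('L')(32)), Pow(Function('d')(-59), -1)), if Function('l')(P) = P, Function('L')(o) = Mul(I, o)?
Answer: Rational(-5, 24) ≈ -0.20833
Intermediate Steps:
Function('L')(o) = Mul(-5, o)
Function('d')(w) = 768
Mul(Function('l')(Function('L')(32)), Pow(Function('d')(-59), -1)) = Mul(Mul(-5, 32), Pow(768, -1)) = Mul(-160, Rational(1, 768)) = Rational(-5, 24)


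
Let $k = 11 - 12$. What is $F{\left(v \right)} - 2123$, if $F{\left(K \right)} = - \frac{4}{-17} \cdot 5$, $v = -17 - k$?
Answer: $- \frac{36071}{17} \approx -2121.8$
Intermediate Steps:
$k = -1$ ($k = 11 - 12 = -1$)
$v = -16$ ($v = -17 - -1 = -17 + 1 = -16$)
$F{\left(K \right)} = \frac{20}{17}$ ($F{\left(K \right)} = \left(-4\right) \left(- \frac{1}{17}\right) 5 = \frac{4}{17} \cdot 5 = \frac{20}{17}$)
$F{\left(v \right)} - 2123 = \frac{20}{17} - 2123 = - \frac{36071}{17}$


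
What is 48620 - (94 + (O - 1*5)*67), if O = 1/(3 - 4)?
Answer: 48928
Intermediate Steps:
O = -1 (O = 1/(-1) = -1)
48620 - (94 + (O - 1*5)*67) = 48620 - (94 + (-1 - 1*5)*67) = 48620 - (94 + (-1 - 5)*67) = 48620 - (94 - 6*67) = 48620 - (94 - 402) = 48620 - 1*(-308) = 48620 + 308 = 48928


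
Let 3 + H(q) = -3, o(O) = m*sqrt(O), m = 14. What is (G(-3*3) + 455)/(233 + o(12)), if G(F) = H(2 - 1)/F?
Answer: 318511/155811 - 38276*sqrt(3)/155811 ≈ 1.6187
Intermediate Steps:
o(O) = 14*sqrt(O)
H(q) = -6 (H(q) = -3 - 3 = -6)
G(F) = -6/F
(G(-3*3) + 455)/(233 + o(12)) = (-6/((-3*3)) + 455)/(233 + 14*sqrt(12)) = (-6/(-9) + 455)/(233 + 14*(2*sqrt(3))) = (-6*(-1/9) + 455)/(233 + 28*sqrt(3)) = (2/3 + 455)/(233 + 28*sqrt(3)) = 1367/(3*(233 + 28*sqrt(3)))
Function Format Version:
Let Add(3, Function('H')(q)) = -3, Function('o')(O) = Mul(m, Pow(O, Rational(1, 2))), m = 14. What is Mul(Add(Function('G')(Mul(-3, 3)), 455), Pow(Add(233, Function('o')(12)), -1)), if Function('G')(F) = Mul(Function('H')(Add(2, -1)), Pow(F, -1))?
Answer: Add(Rational(318511, 155811), Mul(Rational(-38276, 155811), Pow(3, Rational(1, 2)))) ≈ 1.6187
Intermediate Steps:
Function('o')(O) = Mul(14, Pow(O, Rational(1, 2)))
Function('H')(q) = -6 (Function('H')(q) = Add(-3, -3) = -6)
Function('G')(F) = Mul(-6, Pow(F, -1))
Mul(Add(Function('G')(Mul(-3, 3)), 455), Pow(Add(233, Function('o')(12)), -1)) = Mul(Add(Mul(-6, Pow(Mul(-3, 3), -1)), 455), Pow(Add(233, Mul(14, Pow(12, Rational(1, 2)))), -1)) = Mul(Add(Mul(-6, Pow(-9, -1)), 455), Pow(Add(233, Mul(14, Mul(2, Pow(3, Rational(1, 2))))), -1)) = Mul(Add(Mul(-6, Rational(-1, 9)), 455), Pow(Add(233, Mul(28, Pow(3, Rational(1, 2)))), -1)) = Mul(Add(Rational(2, 3), 455), Pow(Add(233, Mul(28, Pow(3, Rational(1, 2)))), -1)) = Mul(Rational(1367, 3), Pow(Add(233, Mul(28, Pow(3, Rational(1, 2)))), -1))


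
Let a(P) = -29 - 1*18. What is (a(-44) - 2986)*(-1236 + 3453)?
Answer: -6724161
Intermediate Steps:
a(P) = -47 (a(P) = -29 - 18 = -47)
(a(-44) - 2986)*(-1236 + 3453) = (-47 - 2986)*(-1236 + 3453) = -3033*2217 = -6724161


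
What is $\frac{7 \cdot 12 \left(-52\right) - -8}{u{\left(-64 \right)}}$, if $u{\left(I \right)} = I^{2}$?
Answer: $- \frac{545}{512} \approx -1.0645$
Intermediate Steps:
$\frac{7 \cdot 12 \left(-52\right) - -8}{u{\left(-64 \right)}} = \frac{7 \cdot 12 \left(-52\right) - -8}{\left(-64\right)^{2}} = \frac{84 \left(-52\right) + 8}{4096} = \left(-4368 + 8\right) \frac{1}{4096} = \left(-4360\right) \frac{1}{4096} = - \frac{545}{512}$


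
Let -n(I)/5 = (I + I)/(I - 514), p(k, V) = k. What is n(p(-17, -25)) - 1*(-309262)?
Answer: 164217952/531 ≈ 3.0926e+5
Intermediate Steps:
n(I) = -10*I/(-514 + I) (n(I) = -5*(I + I)/(I - 514) = -5*2*I/(-514 + I) = -10*I/(-514 + I))
n(p(-17, -25)) - 1*(-309262) = -10*(-17)/(-514 - 17) - 1*(-309262) = -10*(-17)/(-531) + 309262 = -10*(-17)*(-1/531) + 309262 = -170/531 + 309262 = 164217952/531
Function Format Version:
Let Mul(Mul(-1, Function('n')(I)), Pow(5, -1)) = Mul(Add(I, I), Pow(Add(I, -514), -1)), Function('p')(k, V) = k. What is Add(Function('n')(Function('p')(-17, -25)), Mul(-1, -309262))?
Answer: Rational(164217952, 531) ≈ 3.0926e+5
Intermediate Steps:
Function('n')(I) = Mul(-10, I, Pow(Add(-514, I), -1)) (Function('n')(I) = Mul(-5, Mul(Add(I, I), Pow(Add(I, -514), -1))) = Mul(-5, Mul(Mul(2, I), Pow(Add(-514, I), -1))) = Mul(-5, Mul(2, I, Pow(Add(-514, I), -1))) = Mul(-10, I, Pow(Add(-514, I), -1)))
Add(Function('n')(Function('p')(-17, -25)), Mul(-1, -309262)) = Add(Mul(-10, -17, Pow(Add(-514, -17), -1)), Mul(-1, -309262)) = Add(Mul(-10, -17, Pow(-531, -1)), 309262) = Add(Mul(-10, -17, Rational(-1, 531)), 309262) = Add(Rational(-170, 531), 309262) = Rational(164217952, 531)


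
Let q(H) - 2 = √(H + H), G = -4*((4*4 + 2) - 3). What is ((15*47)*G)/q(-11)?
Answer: -42300/13 + 21150*I*√22/13 ≈ -3253.8 + 7630.9*I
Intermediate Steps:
G = -60 (G = -4*((16 + 2) - 3) = -4*(18 - 3) = -4*15 = -60)
q(H) = 2 + √2*√H (q(H) = 2 + √(H + H) = 2 + √(2*H) = 2 + √2*√H)
((15*47)*G)/q(-11) = ((15*47)*(-60))/(2 + √2*√(-11)) = (705*(-60))/(2 + √2*(I*√11)) = -42300/(2 + I*√22)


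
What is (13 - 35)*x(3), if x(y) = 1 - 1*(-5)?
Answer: -132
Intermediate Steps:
x(y) = 6 (x(y) = 1 + 5 = 6)
(13 - 35)*x(3) = (13 - 35)*6 = -22*6 = -132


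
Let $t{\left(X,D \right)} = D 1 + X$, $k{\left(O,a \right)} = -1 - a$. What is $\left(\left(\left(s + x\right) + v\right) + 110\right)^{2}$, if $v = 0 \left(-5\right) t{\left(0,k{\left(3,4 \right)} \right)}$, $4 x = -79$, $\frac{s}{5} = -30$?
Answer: $\frac{57121}{16} \approx 3570.1$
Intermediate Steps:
$s = -150$ ($s = 5 \left(-30\right) = -150$)
$x = - \frac{79}{4}$ ($x = \frac{1}{4} \left(-79\right) = - \frac{79}{4} \approx -19.75$)
$t{\left(X,D \right)} = D + X$
$v = 0$ ($v = 0 \left(-5\right) \left(\left(-1 - 4\right) + 0\right) = 0 \left(\left(-1 - 4\right) + 0\right) = 0 \left(-5 + 0\right) = 0 \left(-5\right) = 0$)
$\left(\left(\left(s + x\right) + v\right) + 110\right)^{2} = \left(\left(\left(-150 - \frac{79}{4}\right) + 0\right) + 110\right)^{2} = \left(\left(- \frac{679}{4} + 0\right) + 110\right)^{2} = \left(- \frac{679}{4} + 110\right)^{2} = \left(- \frac{239}{4}\right)^{2} = \frac{57121}{16}$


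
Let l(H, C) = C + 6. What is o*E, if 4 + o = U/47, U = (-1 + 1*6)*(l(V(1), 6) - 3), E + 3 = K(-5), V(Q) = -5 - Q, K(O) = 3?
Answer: 0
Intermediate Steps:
l(H, C) = 6 + C
E = 0 (E = -3 + 3 = 0)
U = 45 (U = (-1 + 1*6)*((6 + 6) - 3) = (-1 + 6)*(12 - 3) = 5*9 = 45)
o = -143/47 (o = -4 + 45/47 = -143/47 ≈ -3.0426)
o*E = -143/47*0 = 0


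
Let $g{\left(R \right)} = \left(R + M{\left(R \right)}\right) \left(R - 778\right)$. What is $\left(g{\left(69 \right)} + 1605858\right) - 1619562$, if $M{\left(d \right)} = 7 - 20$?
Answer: $-53408$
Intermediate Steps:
$M{\left(d \right)} = -13$
$g{\left(R \right)} = \left(-778 + R\right) \left(-13 + R\right)$ ($g{\left(R \right)} = \left(R - 13\right) \left(R - 778\right) = \left(-13 + R\right) \left(-778 + R\right) = \left(-778 + R\right) \left(-13 + R\right)$)
$\left(g{\left(69 \right)} + 1605858\right) - 1619562 = \left(\left(10114 + 69^{2} - 54579\right) + 1605858\right) - 1619562 = \left(\left(10114 + 4761 - 54579\right) + 1605858\right) - 1619562 = \left(-39704 + 1605858\right) - 1619562 = 1566154 - 1619562 = -53408$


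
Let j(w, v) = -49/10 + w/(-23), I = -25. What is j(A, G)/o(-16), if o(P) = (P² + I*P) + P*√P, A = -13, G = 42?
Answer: -40877/6244960 - 997*I/1561240 ≈ -0.0065456 - 0.00063859*I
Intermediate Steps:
j(w, v) = -49/10 - w/23 (j(w, v) = -49*⅒ + w*(-1/23) = -49/10 - w/23)
o(P) = P² + P^(3/2) - 25*P (o(P) = (P² - 25*P) + P*√P = (P² - 25*P) + P^(3/2) = P² + P^(3/2) - 25*P)
j(A, G)/o(-16) = (-49/10 - 1/23*(-13))/((-16)² + (-16)^(3/2) - 25*(-16)) = (-49/10 + 13/23)/(256 - 64*I + 400) = -997*(656 + 64*I)/434432/230 = -997*(656 + 64*I)/99919360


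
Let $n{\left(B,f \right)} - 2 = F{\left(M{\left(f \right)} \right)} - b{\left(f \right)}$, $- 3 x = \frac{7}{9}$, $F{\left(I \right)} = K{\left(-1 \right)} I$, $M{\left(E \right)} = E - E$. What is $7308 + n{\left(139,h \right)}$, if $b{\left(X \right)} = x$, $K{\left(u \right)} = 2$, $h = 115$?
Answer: $\frac{197377}{27} \approx 7310.3$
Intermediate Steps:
$M{\left(E \right)} = 0$
$F{\left(I \right)} = 2 I$
$x = - \frac{7}{27}$ ($x = - \frac{7 \cdot \frac{1}{9}}{3} = \left(- \frac{1}{3}\right) \frac{7}{9} = - \frac{7}{27} \approx -0.25926$)
$b{\left(X \right)} = - \frac{7}{27}$
$n{\left(B,f \right)} = \frac{61}{27}$ ($n{\left(B,f \right)} = 2 + \left(2 \cdot 0 - - \frac{7}{27}\right) = 2 + \left(0 + \frac{7}{27}\right) = 2 + \frac{7}{27} = \frac{61}{27}$)
$7308 + n{\left(139,h \right)} = 7308 + \frac{61}{27} = \frac{197377}{27}$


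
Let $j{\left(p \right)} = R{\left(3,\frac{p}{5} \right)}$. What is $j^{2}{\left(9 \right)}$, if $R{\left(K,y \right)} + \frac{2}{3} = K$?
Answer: $\frac{49}{9} \approx 5.4444$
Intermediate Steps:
$R{\left(K,y \right)} = - \frac{2}{3} + K$
$j{\left(p \right)} = \frac{7}{3}$ ($j{\left(p \right)} = - \frac{2}{3} + 3 = \frac{7}{3}$)
$j^{2}{\left(9 \right)} = \left(\frac{7}{3}\right)^{2} = \frac{49}{9}$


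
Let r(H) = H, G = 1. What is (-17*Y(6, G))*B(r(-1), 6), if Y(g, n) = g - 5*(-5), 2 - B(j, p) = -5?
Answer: -3689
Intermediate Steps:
B(j, p) = 7 (B(j, p) = 2 - 1*(-5) = 2 + 5 = 7)
Y(g, n) = 25 + g (Y(g, n) = g + 25 = 25 + g)
(-17*Y(6, G))*B(r(-1), 6) = -17*(25 + 6)*7 = -17*31*7 = -527*7 = -3689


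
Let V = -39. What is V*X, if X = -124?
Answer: 4836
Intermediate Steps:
V*X = -39*(-124) = 4836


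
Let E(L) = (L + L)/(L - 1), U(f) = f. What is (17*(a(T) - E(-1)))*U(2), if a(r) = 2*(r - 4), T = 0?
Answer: -306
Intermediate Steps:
a(r) = -8 + 2*r (a(r) = 2*(-4 + r) = -8 + 2*r)
E(L) = 2*L/(-1 + L) (E(L) = (2*L)/(-1 + L) = 2*L/(-1 + L))
(17*(a(T) - E(-1)))*U(2) = (17*((-8 + 2*0) - 2*(-1)/(-1 - 1)))*2 = (17*((-8 + 0) - 2*(-1)/(-2)))*2 = (17*(-8 - 2*(-1)*(-1)/2))*2 = (17*(-8 - 1*1))*2 = (17*(-8 - 1))*2 = (17*(-9))*2 = -153*2 = -306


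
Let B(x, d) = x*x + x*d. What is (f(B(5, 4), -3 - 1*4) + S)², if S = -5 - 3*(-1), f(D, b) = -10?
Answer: 144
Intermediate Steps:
B(x, d) = x² + d*x
S = -2 (S = -5 + 3 = -2)
(f(B(5, 4), -3 - 1*4) + S)² = (-10 - 2)² = (-12)² = 144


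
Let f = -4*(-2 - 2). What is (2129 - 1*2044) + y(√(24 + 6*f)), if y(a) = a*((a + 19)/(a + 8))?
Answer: 760/7 - 8*√30/7 ≈ 102.31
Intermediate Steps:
f = 16 (f = -4*(-4) = 16)
y(a) = a*(19 + a)/(8 + a) (y(a) = a*((19 + a)/(8 + a)) = a*(19 + a)/(8 + a))
(2129 - 1*2044) + y(√(24 + 6*f)) = (2129 - 1*2044) + √(24 + 6*16)*(19 + √(24 + 6*16))/(8 + √(24 + 6*16)) = (2129 - 2044) + √(24 + 96)*(19 + √(24 + 96))/(8 + √(24 + 96)) = 85 + √120*(19 + √120)/(8 + √120) = 85 + (2*√30)*(19 + 2*√30)/(8 + 2*√30) = 85 + 2*√30*(19 + 2*√30)/(8 + 2*√30)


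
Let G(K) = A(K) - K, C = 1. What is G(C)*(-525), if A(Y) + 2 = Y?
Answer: 1050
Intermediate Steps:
A(Y) = -2 + Y
G(K) = -2 (G(K) = (-2 + K) - K = -2)
G(C)*(-525) = -2*(-525) = 1050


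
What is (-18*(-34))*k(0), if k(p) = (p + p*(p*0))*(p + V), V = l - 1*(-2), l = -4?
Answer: 0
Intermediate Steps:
V = -2 (V = -4 - 1*(-2) = -4 + 2 = -2)
k(p) = p*(-2 + p) (k(p) = (p + p*(p*0))*(p - 2) = (p + p*0)*(-2 + p) = (p + 0)*(-2 + p) = p*(-2 + p))
(-18*(-34))*k(0) = (-18*(-34))*(0*(-2 + 0)) = 612*(0*(-2)) = 612*0 = 0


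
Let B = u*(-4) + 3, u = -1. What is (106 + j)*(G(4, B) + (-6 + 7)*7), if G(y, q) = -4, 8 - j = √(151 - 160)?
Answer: 342 - 9*I ≈ 342.0 - 9.0*I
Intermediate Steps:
j = 8 - 3*I (j = 8 - √(151 - 160) = 8 - √(-9) = 8 - 3*I ≈ 8.0 - 3.0*I)
B = 7 (B = -1*(-4) + 3 = 4 + 3 = 7)
(106 + j)*(G(4, B) + (-6 + 7)*7) = (106 + (8 - 3*I))*(-4 + (-6 + 7)*7) = (114 - 3*I)*(-4 + 1*7) = (114 - 3*I)*(-4 + 7) = (114 - 3*I)*3 = 342 - 9*I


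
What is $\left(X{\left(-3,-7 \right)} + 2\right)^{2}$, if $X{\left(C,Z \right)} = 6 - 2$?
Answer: $36$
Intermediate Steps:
$X{\left(C,Z \right)} = 4$ ($X{\left(C,Z \right)} = 6 - 2 = 4$)
$\left(X{\left(-3,-7 \right)} + 2\right)^{2} = \left(4 + 2\right)^{2} = 6^{2} = 36$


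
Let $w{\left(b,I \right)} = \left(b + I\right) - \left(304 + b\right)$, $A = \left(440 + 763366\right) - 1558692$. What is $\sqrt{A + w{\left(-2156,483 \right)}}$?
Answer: $i \sqrt{794707} \approx 891.46 i$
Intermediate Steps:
$A = -794886$ ($A = 763806 - 1558692 = -794886$)
$w{\left(b,I \right)} = -304 + I$ ($w{\left(b,I \right)} = \left(I + b\right) - \left(304 + b\right) = -304 + I$)
$\sqrt{A + w{\left(-2156,483 \right)}} = \sqrt{-794886 + \left(-304 + 483\right)} = \sqrt{-794886 + 179} = \sqrt{-794707} = i \sqrt{794707}$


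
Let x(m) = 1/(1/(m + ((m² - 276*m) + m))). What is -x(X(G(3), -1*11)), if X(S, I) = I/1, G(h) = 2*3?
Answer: -3135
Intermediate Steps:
G(h) = 6
X(S, I) = I (X(S, I) = I*1 = I)
x(m) = m² - 274*m (x(m) = 1/(1/(m + (m² - 275*m))) = 1/(1/(m² - 274*m)) = m² - 274*m)
-x(X(G(3), -1*11)) = -(-1*11)*(-274 - 1*11) = -(-11)*(-274 - 11) = -(-11)*(-285) = -1*3135 = -3135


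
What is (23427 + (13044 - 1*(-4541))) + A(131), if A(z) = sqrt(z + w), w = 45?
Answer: 41012 + 4*sqrt(11) ≈ 41025.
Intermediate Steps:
A(z) = sqrt(45 + z) (A(z) = sqrt(z + 45) = sqrt(45 + z))
(23427 + (13044 - 1*(-4541))) + A(131) = (23427 + (13044 - 1*(-4541))) + sqrt(45 + 131) = (23427 + (13044 + 4541)) + sqrt(176) = (23427 + 17585) + 4*sqrt(11) = 41012 + 4*sqrt(11)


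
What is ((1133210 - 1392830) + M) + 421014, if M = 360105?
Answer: 521499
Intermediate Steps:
((1133210 - 1392830) + M) + 421014 = ((1133210 - 1392830) + 360105) + 421014 = (-259620 + 360105) + 421014 = 100485 + 421014 = 521499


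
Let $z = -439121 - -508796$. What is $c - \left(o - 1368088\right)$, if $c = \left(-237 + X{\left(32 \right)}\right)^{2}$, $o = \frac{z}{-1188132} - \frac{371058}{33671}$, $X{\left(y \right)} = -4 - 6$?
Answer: $\frac{1732494410296305}{1212290684} \approx 1.4291 \cdot 10^{6}$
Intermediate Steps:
$z = 69675$ ($z = -439121 + 508796 = 69675$)
$X{\left(y \right)} = -10$ ($X{\left(y \right)} = -4 - 6 = -10$)
$o = - \frac{13430663957}{1212290684}$ ($o = \frac{69675}{-1188132} - \frac{371058}{33671} = 69675 \left(- \frac{1}{1188132}\right) - \frac{371058}{33671} = - \frac{23225}{396044} - \frac{371058}{33671} = - \frac{13430663957}{1212290684} \approx -11.079$)
$c = 61009$ ($c = \left(-237 - 10\right)^{2} = \left(-247\right)^{2} = 61009$)
$c - \left(o - 1368088\right) = 61009 - \left(- \frac{13430663957}{1212290684} - 1368088\right) = 61009 - - \frac{1658533767956149}{1212290684} = 61009 + \frac{1658533767956149}{1212290684} = \frac{1732494410296305}{1212290684}$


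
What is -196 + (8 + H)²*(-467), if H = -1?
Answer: -23079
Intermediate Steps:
-196 + (8 + H)²*(-467) = -196 + (8 - 1)²*(-467) = -196 + 7²*(-467) = -196 + 49*(-467) = -196 - 22883 = -23079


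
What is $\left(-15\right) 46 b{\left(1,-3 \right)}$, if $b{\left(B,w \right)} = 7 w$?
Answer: $14490$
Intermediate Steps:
$\left(-15\right) 46 b{\left(1,-3 \right)} = \left(-15\right) 46 \cdot 7 \left(-3\right) = \left(-690\right) \left(-21\right) = 14490$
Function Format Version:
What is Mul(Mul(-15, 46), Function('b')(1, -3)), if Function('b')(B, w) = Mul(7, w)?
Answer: 14490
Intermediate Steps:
Mul(Mul(-15, 46), Function('b')(1, -3)) = Mul(Mul(-15, 46), Mul(7, -3)) = Mul(-690, -21) = 14490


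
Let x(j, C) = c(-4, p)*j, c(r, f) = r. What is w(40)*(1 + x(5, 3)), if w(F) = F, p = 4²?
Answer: -760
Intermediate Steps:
p = 16
x(j, C) = -4*j
w(40)*(1 + x(5, 3)) = 40*(1 - 4*5) = 40*(1 - 20) = 40*(-19) = -760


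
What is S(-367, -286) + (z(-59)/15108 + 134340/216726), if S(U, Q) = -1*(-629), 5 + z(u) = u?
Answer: 85897840787/136429017 ≈ 629.62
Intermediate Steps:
z(u) = -5 + u
S(U, Q) = 629
S(-367, -286) + (z(-59)/15108 + 134340/216726) = 629 + ((-5 - 59)/15108 + 134340/216726) = 629 + (-64*1/15108 + 134340*(1/216726)) = 629 + (-16/3777 + 22390/36121) = 629 + 83989094/136429017 = 85897840787/136429017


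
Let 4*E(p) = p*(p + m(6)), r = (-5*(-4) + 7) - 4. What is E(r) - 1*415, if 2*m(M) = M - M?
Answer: -1131/4 ≈ -282.75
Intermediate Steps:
m(M) = 0 (m(M) = (M - M)/2 = (1/2)*0 = 0)
r = 23 (r = (20 + 7) - 4 = 27 - 4 = 23)
E(p) = p**2/4 (E(p) = (p*(p + 0))/4 = (p*p)/4 = p**2/4)
E(r) - 1*415 = (1/4)*23**2 - 1*415 = (1/4)*529 - 415 = 529/4 - 415 = -1131/4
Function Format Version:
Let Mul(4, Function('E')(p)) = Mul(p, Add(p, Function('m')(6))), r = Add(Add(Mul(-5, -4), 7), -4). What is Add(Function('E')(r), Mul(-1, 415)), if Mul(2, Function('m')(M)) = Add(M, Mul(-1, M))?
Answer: Rational(-1131, 4) ≈ -282.75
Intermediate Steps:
Function('m')(M) = 0 (Function('m')(M) = Mul(Rational(1, 2), Add(M, Mul(-1, M))) = Mul(Rational(1, 2), 0) = 0)
r = 23 (r = Add(Add(20, 7), -4) = Add(27, -4) = 23)
Function('E')(p) = Mul(Rational(1, 4), Pow(p, 2)) (Function('E')(p) = Mul(Rational(1, 4), Mul(p, Add(p, 0))) = Mul(Rational(1, 4), Mul(p, p)) = Mul(Rational(1, 4), Pow(p, 2)))
Add(Function('E')(r), Mul(-1, 415)) = Add(Mul(Rational(1, 4), Pow(23, 2)), Mul(-1, 415)) = Add(Mul(Rational(1, 4), 529), -415) = Add(Rational(529, 4), -415) = Rational(-1131, 4)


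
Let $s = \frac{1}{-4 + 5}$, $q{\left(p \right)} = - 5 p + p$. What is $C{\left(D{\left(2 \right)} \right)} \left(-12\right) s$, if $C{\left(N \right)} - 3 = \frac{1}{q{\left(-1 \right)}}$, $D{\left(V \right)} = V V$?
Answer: $-39$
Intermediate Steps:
$q{\left(p \right)} = - 4 p$
$D{\left(V \right)} = V^{2}$
$C{\left(N \right)} = \frac{13}{4}$ ($C{\left(N \right)} = 3 + \frac{1}{\left(-4\right) \left(-1\right)} = 3 + \frac{1}{4} = \frac{13}{4}$)
$s = 1$ ($s = 1^{-1} = 1$)
$C{\left(D{\left(2 \right)} \right)} \left(-12\right) s = \frac{13}{4} \left(-12\right) 1 = \left(-39\right) 1 = -39$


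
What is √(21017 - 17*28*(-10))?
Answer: √25777 ≈ 160.55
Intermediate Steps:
√(21017 - 17*28*(-10)) = √(21017 - 476*(-10)) = √(21017 + 4760) = √25777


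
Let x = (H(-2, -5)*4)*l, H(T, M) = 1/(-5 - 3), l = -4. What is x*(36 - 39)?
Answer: -6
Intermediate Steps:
H(T, M) = -⅛ (H(T, M) = 1/(-8) = -⅛)
x = 2 (x = -⅛*4*(-4) = -½*(-4) = 2)
x*(36 - 39) = 2*(36 - 39) = 2*(-3) = -6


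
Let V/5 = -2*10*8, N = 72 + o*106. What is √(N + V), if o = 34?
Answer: 2*√719 ≈ 53.628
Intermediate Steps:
N = 3676 (N = 72 + 34*106 = 72 + 3604 = 3676)
V = -800 (V = 5*(-2*10*8) = 5*(-20*8) = 5*(-160) = -800)
√(N + V) = √(3676 - 800) = √2876 = 2*√719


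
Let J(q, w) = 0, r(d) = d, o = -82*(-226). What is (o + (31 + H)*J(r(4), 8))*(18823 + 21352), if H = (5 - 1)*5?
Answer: 744523100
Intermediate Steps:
o = 18532
H = 20 (H = 4*5 = 20)
(o + (31 + H)*J(r(4), 8))*(18823 + 21352) = (18532 + (31 + 20)*0)*(18823 + 21352) = (18532 + 51*0)*40175 = (18532 + 0)*40175 = 18532*40175 = 744523100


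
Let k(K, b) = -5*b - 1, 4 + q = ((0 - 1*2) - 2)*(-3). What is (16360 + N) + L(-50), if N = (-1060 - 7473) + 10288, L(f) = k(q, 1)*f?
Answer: 18415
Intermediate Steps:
q = 8 (q = -4 + ((0 - 1*2) - 2)*(-3) = -4 + ((0 - 2) - 2)*(-3) = -4 + (-2 - 2)*(-3) = -4 - 4*(-3) = -4 + 12 = 8)
k(K, b) = -1 - 5*b
L(f) = -6*f (L(f) = (-1 - 5*1)*f = (-1 - 5)*f = -6*f)
N = 1755 (N = -8533 + 10288 = 1755)
(16360 + N) + L(-50) = (16360 + 1755) - 6*(-50) = 18115 + 300 = 18415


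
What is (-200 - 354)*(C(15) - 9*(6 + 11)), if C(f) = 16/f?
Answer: 1262566/15 ≈ 84171.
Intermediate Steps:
(-200 - 354)*(C(15) - 9*(6 + 11)) = (-200 - 354)*(16/15 - 9*(6 + 11)) = -554*(16*(1/15) - 9*17) = -554*(16/15 - 153) = -554*(-2279/15) = 1262566/15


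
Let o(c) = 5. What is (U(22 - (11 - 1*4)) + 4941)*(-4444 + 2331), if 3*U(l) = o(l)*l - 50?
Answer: -31373824/3 ≈ -1.0458e+7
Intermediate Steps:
U(l) = -50/3 + 5*l/3 (U(l) = (5*l - 50)/3 = (-50 + 5*l)/3 = -50/3 + 5*l/3)
(U(22 - (11 - 1*4)) + 4941)*(-4444 + 2331) = ((-50/3 + 5*(22 - (11 - 1*4))/3) + 4941)*(-4444 + 2331) = ((-50/3 + 5*(22 - (11 - 4))/3) + 4941)*(-2113) = ((-50/3 + 5*(22 - 1*7)/3) + 4941)*(-2113) = ((-50/3 + 5*(22 - 7)/3) + 4941)*(-2113) = ((-50/3 + (5/3)*15) + 4941)*(-2113) = ((-50/3 + 25) + 4941)*(-2113) = (25/3 + 4941)*(-2113) = (14848/3)*(-2113) = -31373824/3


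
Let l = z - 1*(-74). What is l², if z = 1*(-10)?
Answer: 4096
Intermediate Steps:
z = -10
l = 64 (l = -10 - 1*(-74) = -10 + 74 = 64)
l² = 64² = 4096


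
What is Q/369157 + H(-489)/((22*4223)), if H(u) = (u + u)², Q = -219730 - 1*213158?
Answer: 156437435730/17148450121 ≈ 9.1225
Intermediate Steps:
Q = -432888 (Q = -219730 - 213158 = -432888)
H(u) = 4*u² (H(u) = (2*u)² = 4*u²)
Q/369157 + H(-489)/((22*4223)) = -432888/369157 + (4*(-489)²)/((22*4223)) = -432888*1/369157 + (4*239121)/92906 = -432888/369157 + 956484*(1/92906) = -432888/369157 + 478242/46453 = 156437435730/17148450121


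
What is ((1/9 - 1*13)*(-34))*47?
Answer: 185368/9 ≈ 20596.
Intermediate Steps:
((1/9 - 1*13)*(-34))*47 = ((⅑ - 13)*(-34))*47 = -116/9*(-34)*47 = (3944/9)*47 = 185368/9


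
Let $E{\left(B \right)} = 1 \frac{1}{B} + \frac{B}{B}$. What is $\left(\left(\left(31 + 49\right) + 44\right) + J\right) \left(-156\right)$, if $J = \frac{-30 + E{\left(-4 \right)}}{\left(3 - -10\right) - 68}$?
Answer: $- \frac{1068483}{55} \approx -19427.0$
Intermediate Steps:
$E{\left(B \right)} = 1 + \frac{1}{B}$ ($E{\left(B \right)} = \frac{1}{B} + 1 = 1 + \frac{1}{B}$)
$J = \frac{117}{220}$ ($J = \frac{-30 + \frac{1 - 4}{-4}}{\left(3 - -10\right) - 68} = \frac{-30 - - \frac{3}{4}}{\left(3 + 10\right) - 68} = \frac{-30 + \frac{3}{4}}{13 - 68} = - \frac{117}{4 \left(-55\right)} = \left(- \frac{117}{4}\right) \left(- \frac{1}{55}\right) = \frac{117}{220} \approx 0.53182$)
$\left(\left(\left(31 + 49\right) + 44\right) + J\right) \left(-156\right) = \left(\left(\left(31 + 49\right) + 44\right) + \frac{117}{220}\right) \left(-156\right) = \left(\left(80 + 44\right) + \frac{117}{220}\right) \left(-156\right) = \left(124 + \frac{117}{220}\right) \left(-156\right) = \frac{27397}{220} \left(-156\right) = - \frac{1068483}{55}$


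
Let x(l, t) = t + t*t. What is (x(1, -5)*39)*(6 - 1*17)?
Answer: -8580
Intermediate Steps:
x(l, t) = t + t²
(x(1, -5)*39)*(6 - 1*17) = (-5*(1 - 5)*39)*(6 - 1*17) = (-5*(-4)*39)*(6 - 17) = (20*39)*(-11) = 780*(-11) = -8580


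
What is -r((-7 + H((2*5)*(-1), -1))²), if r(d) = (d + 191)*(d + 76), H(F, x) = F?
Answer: -175200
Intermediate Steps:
r(d) = (76 + d)*(191 + d) (r(d) = (191 + d)*(76 + d) = (76 + d)*(191 + d))
-r((-7 + H((2*5)*(-1), -1))²) = -(14516 + ((-7 + (2*5)*(-1))²)² + 267*(-7 + (2*5)*(-1))²) = -(14516 + ((-7 + 10*(-1))²)² + 267*(-7 + 10*(-1))²) = -(14516 + ((-7 - 10)²)² + 267*(-7 - 10)²) = -(14516 + ((-17)²)² + 267*(-17)²) = -(14516 + 289² + 267*289) = -(14516 + 83521 + 77163) = -1*175200 = -175200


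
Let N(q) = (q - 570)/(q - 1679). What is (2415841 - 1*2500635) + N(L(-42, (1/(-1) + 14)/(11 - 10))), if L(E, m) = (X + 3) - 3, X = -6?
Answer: -142877314/1685 ≈ -84794.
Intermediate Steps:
L(E, m) = -6 (L(E, m) = (-6 + 3) - 3 = -3 - 3 = -6)
N(q) = (-570 + q)/(-1679 + q)
(2415841 - 1*2500635) + N(L(-42, (1/(-1) + 14)/(11 - 10))) = (2415841 - 1*2500635) + (-570 - 6)/(-1679 - 6) = (2415841 - 2500635) - 576/(-1685) = -84794 - 1/1685*(-576) = -84794 + 576/1685 = -142877314/1685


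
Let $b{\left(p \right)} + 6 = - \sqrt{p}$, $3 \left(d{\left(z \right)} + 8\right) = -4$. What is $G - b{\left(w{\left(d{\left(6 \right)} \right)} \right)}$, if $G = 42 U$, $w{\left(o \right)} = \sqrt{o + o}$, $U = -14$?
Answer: $-582 + \frac{6^{\frac{3}{4}} \sqrt[4]{7} \sqrt{i}}{3} \approx -580.53 + 1.4698 i$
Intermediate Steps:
$d{\left(z \right)} = - \frac{28}{3}$ ($d{\left(z \right)} = -8 + \frac{1}{3} \left(-4\right) = -8 - \frac{4}{3} = - \frac{28}{3}$)
$w{\left(o \right)} = \sqrt{2} \sqrt{o}$ ($w{\left(o \right)} = \sqrt{2 o} = \sqrt{2} \sqrt{o}$)
$b{\left(p \right)} = -6 - \sqrt{p}$
$G = -588$ ($G = 42 \left(-14\right) = -588$)
$G - b{\left(w{\left(d{\left(6 \right)} \right)} \right)} = -588 - \left(-6 - \sqrt{\sqrt{2} \sqrt{- \frac{28}{3}}}\right) = -588 - \left(-6 - \sqrt{\sqrt{2} \frac{2 i \sqrt{21}}{3}}\right) = -588 - \left(-6 - \sqrt{\frac{2 i \sqrt{42}}{3}}\right) = -588 - \left(-6 - \frac{6^{\frac{3}{4}} \sqrt[4]{7} \sqrt{i}}{3}\right) = -588 + \left(6 + \frac{6^{\frac{3}{4}} \sqrt[4]{7} \sqrt{i}}{3}\right) = -582 + \frac{6^{\frac{3}{4}} \sqrt[4]{7} \sqrt{i}}{3}$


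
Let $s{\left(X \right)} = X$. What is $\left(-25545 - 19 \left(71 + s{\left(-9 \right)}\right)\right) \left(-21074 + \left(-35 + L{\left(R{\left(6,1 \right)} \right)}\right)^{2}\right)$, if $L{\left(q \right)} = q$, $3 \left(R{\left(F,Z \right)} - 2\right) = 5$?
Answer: $\frac{4832320090}{9} \approx 5.3692 \cdot 10^{8}$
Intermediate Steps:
$R{\left(F,Z \right)} = \frac{11}{3}$ ($R{\left(F,Z \right)} = 2 + \frac{1}{3} \cdot 5 = 2 + \frac{5}{3} = \frac{11}{3}$)
$\left(-25545 - 19 \left(71 + s{\left(-9 \right)}\right)\right) \left(-21074 + \left(-35 + L{\left(R{\left(6,1 \right)} \right)}\right)^{2}\right) = \left(-25545 - 19 \left(71 - 9\right)\right) \left(-21074 + \left(-35 + \frac{11}{3}\right)^{2}\right) = \left(-25545 - 1178\right) \left(-21074 + \left(- \frac{94}{3}\right)^{2}\right) = \left(-25545 - 1178\right) \left(-21074 + \frac{8836}{9}\right) = \left(-26723\right) \left(- \frac{180830}{9}\right) = \frac{4832320090}{9}$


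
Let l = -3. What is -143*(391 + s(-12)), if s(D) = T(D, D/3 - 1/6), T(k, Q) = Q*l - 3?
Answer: -114543/2 ≈ -57272.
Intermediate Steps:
T(k, Q) = -3 - 3*Q (T(k, Q) = Q*(-3) - 3 = -3*Q - 3 = -3 - 3*Q)
s(D) = -5/2 - D (s(D) = -3 - 3*(D/3 - 1/6) = -3 - 3*(-1/6 + D/3) = -3 + (1/2 - D) = -5/2 - D)
-143*(391 + s(-12)) = -143*(391 + (-5/2 - 1*(-12))) = -143*(391 + (-5/2 + 12)) = -143*(391 + 19/2) = -143*801/2 = -114543/2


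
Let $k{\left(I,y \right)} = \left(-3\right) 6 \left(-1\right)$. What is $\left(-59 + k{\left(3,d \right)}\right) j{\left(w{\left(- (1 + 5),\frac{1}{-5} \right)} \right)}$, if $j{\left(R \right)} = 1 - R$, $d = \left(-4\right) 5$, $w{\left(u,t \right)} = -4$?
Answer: $-205$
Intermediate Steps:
$d = -20$
$k{\left(I,y \right)} = 18$ ($k{\left(I,y \right)} = \left(-18\right) \left(-1\right) = 18$)
$\left(-59 + k{\left(3,d \right)}\right) j{\left(w{\left(- (1 + 5),\frac{1}{-5} \right)} \right)} = \left(-59 + 18\right) \left(1 - -4\right) = - 41 \left(1 + 4\right) = \left(-41\right) 5 = -205$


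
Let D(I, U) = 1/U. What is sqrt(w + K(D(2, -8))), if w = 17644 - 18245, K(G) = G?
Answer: I*sqrt(9618)/4 ≈ 24.518*I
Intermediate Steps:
w = -601
sqrt(w + K(D(2, -8))) = sqrt(-601 + 1/(-8)) = sqrt(-601 - 1/8) = sqrt(-4809/8) = I*sqrt(9618)/4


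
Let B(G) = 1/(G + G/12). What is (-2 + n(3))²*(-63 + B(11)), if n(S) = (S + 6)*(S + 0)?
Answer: -5623125/143 ≈ -39323.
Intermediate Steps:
n(S) = S*(6 + S) (n(S) = (6 + S)*S = S*(6 + S))
B(G) = 12/(13*G) (B(G) = 1/(G + G*(1/12)) = 1/(G + G/12) = 1/(13*G/12) = 12/(13*G))
(-2 + n(3))²*(-63 + B(11)) = (-2 + 3*(6 + 3))²*(-63 + (12/13)/11) = (-2 + 3*9)²*(-63 + (12/13)*(1/11)) = (-2 + 27)²*(-63 + 12/143) = 25²*(-8997/143) = 625*(-8997/143) = -5623125/143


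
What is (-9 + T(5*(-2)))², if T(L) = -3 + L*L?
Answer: 7744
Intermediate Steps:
T(L) = -3 + L²
(-9 + T(5*(-2)))² = (-9 + (-3 + (5*(-2))²))² = (-9 + (-3 + (-10)²))² = (-9 + (-3 + 100))² = (-9 + 97)² = 88² = 7744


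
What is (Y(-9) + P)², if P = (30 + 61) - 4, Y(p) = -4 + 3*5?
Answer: 9604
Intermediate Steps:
Y(p) = 11 (Y(p) = -4 + 15 = 11)
P = 87 (P = 91 - 4 = 87)
(Y(-9) + P)² = (11 + 87)² = 98² = 9604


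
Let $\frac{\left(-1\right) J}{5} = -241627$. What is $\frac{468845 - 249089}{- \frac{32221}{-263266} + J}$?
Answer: $\frac{19284761032}{106020300377} \approx 0.1819$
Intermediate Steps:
$J = 1208135$ ($J = \left(-5\right) \left(-241627\right) = 1208135$)
$\frac{468845 - 249089}{- \frac{32221}{-263266} + J} = \frac{468845 - 249089}{- \frac{32221}{-263266} + 1208135} = \frac{219756}{\left(-32221\right) \left(- \frac{1}{263266}\right) + 1208135} = \frac{219756}{\frac{32221}{263266} + 1208135} = \frac{219756}{\frac{318060901131}{263266}} = 219756 \cdot \frac{263266}{318060901131} = \frac{19284761032}{106020300377}$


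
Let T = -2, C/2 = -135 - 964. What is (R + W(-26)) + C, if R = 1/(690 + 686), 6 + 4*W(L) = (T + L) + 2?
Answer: -3035455/1376 ≈ -2206.0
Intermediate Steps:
C = -2198 (C = 2*(-135 - 964) = 2*(-1099) = -2198)
W(L) = -3/2 + L/4 (W(L) = -3/2 + ((-2 + L) + 2)/4 = -3/2 + L/4)
R = 1/1376 ≈ 0.00072674
(R + W(-26)) + C = (1/1376 + (-3/2 + (1/4)*(-26))) - 2198 = (1/1376 + (-3/2 - 13/2)) - 2198 = (1/1376 - 8) - 2198 = -11007/1376 - 2198 = -3035455/1376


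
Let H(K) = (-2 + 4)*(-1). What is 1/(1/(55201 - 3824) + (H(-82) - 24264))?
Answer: -51377/1246714281 ≈ -4.1210e-5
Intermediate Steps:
H(K) = -2 (H(K) = 2*(-1) = -2)
1/(1/(55201 - 3824) + (H(-82) - 24264)) = 1/(1/(55201 - 3824) + (-2 - 24264)) = 1/(1/51377 - 24266) = 1/(-1246714281/51377) = -51377/1246714281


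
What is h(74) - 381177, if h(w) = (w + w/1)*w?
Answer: -370225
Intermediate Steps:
h(w) = 2*w² (h(w) = (w + w*1)*w = (w + w)*w = (2*w)*w = 2*w²)
h(74) - 381177 = 2*74² - 381177 = 2*5476 - 381177 = 10952 - 381177 = -370225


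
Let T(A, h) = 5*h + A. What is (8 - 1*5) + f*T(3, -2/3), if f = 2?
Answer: 7/3 ≈ 2.3333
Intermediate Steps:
T(A, h) = A + 5*h
(8 - 1*5) + f*T(3, -2/3) = (8 - 1*5) + 2*(3 + 5*(-2/3)) = (8 - 5) + 2*(3 + 5*(-2*⅓)) = 3 + 2*(3 + 5*(-⅔)) = 3 + 2*(3 - 10/3) = 3 + 2*(-⅓) = 3 - ⅔ = 7/3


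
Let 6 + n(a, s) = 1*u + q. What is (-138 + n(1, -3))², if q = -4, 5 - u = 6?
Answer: 22201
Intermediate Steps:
u = -1 (u = 5 - 1*6 = 5 - 6 = -1)
n(a, s) = -11 (n(a, s) = -6 + (1*(-1) - 4) = -6 + (-1 - 4) = -6 - 5 = -11)
(-138 + n(1, -3))² = (-138 - 11)² = (-149)² = 22201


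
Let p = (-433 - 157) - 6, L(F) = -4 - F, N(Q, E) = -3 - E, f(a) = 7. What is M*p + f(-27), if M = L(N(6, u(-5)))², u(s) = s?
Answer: -21449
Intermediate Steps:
p = -596 (p = -590 - 6 = -596)
M = 36 (M = (-4 - (-3 - 1*(-5)))² = (-4 - (-3 + 5))² = (-4 - 1*2)² = (-4 - 2)² = (-6)² = 36)
M*p + f(-27) = 36*(-596) + 7 = -21456 + 7 = -21449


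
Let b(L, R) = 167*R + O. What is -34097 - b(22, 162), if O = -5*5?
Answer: -61126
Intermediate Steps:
O = -25
b(L, R) = -25 + 167*R (b(L, R) = 167*R - 25 = -25 + 167*R)
-34097 - b(22, 162) = -34097 - (-25 + 167*162) = -34097 - (-25 + 27054) = -34097 - 1*27029 = -34097 - 27029 = -61126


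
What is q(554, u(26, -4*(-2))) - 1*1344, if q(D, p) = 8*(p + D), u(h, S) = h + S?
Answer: 3360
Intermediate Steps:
u(h, S) = S + h
q(D, p) = 8*D + 8*p (q(D, p) = 8*(D + p) = 8*D + 8*p)
q(554, u(26, -4*(-2))) - 1*1344 = (8*554 + 8*(-4*(-2) + 26)) - 1*1344 = (4432 + 8*(8 + 26)) - 1344 = (4432 + 8*34) - 1344 = (4432 + 272) - 1344 = 4704 - 1344 = 3360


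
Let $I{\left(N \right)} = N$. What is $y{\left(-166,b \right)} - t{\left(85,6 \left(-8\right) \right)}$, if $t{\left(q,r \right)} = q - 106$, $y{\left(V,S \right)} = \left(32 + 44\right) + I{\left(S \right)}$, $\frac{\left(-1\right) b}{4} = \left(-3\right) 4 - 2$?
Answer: $153$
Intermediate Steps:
$b = 56$ ($b = - 4 \left(\left(-3\right) 4 - 2\right) = - 4 \left(-12 - 2\right) = \left(-4\right) \left(-14\right) = 56$)
$y{\left(V,S \right)} = 76 + S$ ($y{\left(V,S \right)} = \left(32 + 44\right) + S = 76 + S$)
$t{\left(q,r \right)} = -106 + q$
$y{\left(-166,b \right)} - t{\left(85,6 \left(-8\right) \right)} = \left(76 + 56\right) - \left(-106 + 85\right) = 132 - -21 = 132 + 21 = 153$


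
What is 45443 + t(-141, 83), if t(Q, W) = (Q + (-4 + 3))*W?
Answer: 33657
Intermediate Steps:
t(Q, W) = W*(-1 + Q) (t(Q, W) = (Q - 1)*W = (-1 + Q)*W = W*(-1 + Q))
45443 + t(-141, 83) = 45443 + 83*(-1 - 141) = 45443 + 83*(-142) = 45443 - 11786 = 33657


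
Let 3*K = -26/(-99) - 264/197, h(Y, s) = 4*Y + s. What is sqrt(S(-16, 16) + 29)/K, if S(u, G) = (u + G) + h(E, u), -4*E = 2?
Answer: -58509*sqrt(11)/21014 ≈ -9.2344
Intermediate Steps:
E = -1/2 (E = -1/4*2 = -1/2 ≈ -0.50000)
h(Y, s) = s + 4*Y
S(u, G) = -2 + G + 2*u (S(u, G) = (u + G) + (u + 4*(-1/2)) = (G + u) + (u - 2) = (G + u) + (-2 + u) = -2 + G + 2*u)
K = -21014/58509 (K = (-26/(-99) - 264/197)/3 = (-26*(-1/99) - 264*1/197)/3 = (26/99 - 264/197)/3 = (1/3)*(-21014/19503) = -21014/58509 ≈ -0.35916)
sqrt(S(-16, 16) + 29)/K = sqrt((-2 + 16 + 2*(-16)) + 29)/(-21014/58509) = sqrt((-2 + 16 - 32) + 29)*(-58509/21014) = sqrt(-18 + 29)*(-58509/21014) = sqrt(11)*(-58509/21014) = -58509*sqrt(11)/21014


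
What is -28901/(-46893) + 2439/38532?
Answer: 409328453/602293692 ≈ 0.67962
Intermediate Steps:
-28901/(-46893) + 2439/38532 = -28901*(-1/46893) + 2439*(1/38532) = 28901/46893 + 813/12844 = 409328453/602293692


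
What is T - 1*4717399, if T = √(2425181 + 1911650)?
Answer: -4717399 + √4336831 ≈ -4.7153e+6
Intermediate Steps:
T = √4336831 ≈ 2082.5
T - 1*4717399 = √4336831 - 1*4717399 = √4336831 - 4717399 = -4717399 + √4336831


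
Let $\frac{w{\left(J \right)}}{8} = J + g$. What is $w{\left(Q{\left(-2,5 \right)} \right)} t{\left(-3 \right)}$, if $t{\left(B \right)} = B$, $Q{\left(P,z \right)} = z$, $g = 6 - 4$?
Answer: $-168$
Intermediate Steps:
$g = 2$ ($g = 6 - 4 = 2$)
$w{\left(J \right)} = 16 + 8 J$ ($w{\left(J \right)} = 8 \left(J + 2\right) = 8 \left(2 + J\right) = 16 + 8 J$)
$w{\left(Q{\left(-2,5 \right)} \right)} t{\left(-3 \right)} = \left(16 + 8 \cdot 5\right) \left(-3\right) = \left(16 + 40\right) \left(-3\right) = 56 \left(-3\right) = -168$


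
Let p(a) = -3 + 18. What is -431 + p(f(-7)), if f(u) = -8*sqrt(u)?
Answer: -416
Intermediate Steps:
p(a) = 15
-431 + p(f(-7)) = -431 + 15 = -416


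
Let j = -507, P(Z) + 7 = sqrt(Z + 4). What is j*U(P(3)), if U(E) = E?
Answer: 3549 - 507*sqrt(7) ≈ 2207.6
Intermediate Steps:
P(Z) = -7 + sqrt(4 + Z) (P(Z) = -7 + sqrt(Z + 4) = -7 + sqrt(4 + Z))
j*U(P(3)) = -507*(-7 + sqrt(4 + 3)) = -507*(-7 + sqrt(7)) = 3549 - 507*sqrt(7)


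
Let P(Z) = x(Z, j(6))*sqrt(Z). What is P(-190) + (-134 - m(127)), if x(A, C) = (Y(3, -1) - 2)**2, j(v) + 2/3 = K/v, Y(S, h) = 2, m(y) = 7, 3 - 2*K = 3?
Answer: -141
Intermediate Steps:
K = 0 (K = 3/2 - 1/2*3 = 3/2 - 3/2 = 0)
j(v) = -2/3 (j(v) = -2/3 + 0/v = -2/3 + 0 = -2/3)
x(A, C) = 0 (x(A, C) = (2 - 2)**2 = 0**2 = 0)
P(Z) = 0 (P(Z) = 0*sqrt(Z) = 0)
P(-190) + (-134 - m(127)) = 0 + (-134 - 1*7) = 0 + (-134 - 7) = 0 - 141 = -141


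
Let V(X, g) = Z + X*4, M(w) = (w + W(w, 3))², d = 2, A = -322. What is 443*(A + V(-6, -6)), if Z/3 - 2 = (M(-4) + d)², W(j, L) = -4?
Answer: 5638504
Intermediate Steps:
M(w) = (-4 + w)² (M(w) = (w - 4)² = (-4 + w)²)
Z = 13074 (Z = 6 + 3*((-4 - 4)² + 2)² = 6 + 3*((-8)² + 2)² = 6 + 3*(64 + 2)² = 6 + 3*66² = 6 + 3*4356 = 6 + 13068 = 13074)
V(X, g) = 13074 + 4*X (V(X, g) = 13074 + X*4 = 13074 + 4*X)
443*(A + V(-6, -6)) = 443*(-322 + (13074 + 4*(-6))) = 443*(-322 + (13074 - 24)) = 443*(-322 + 13050) = 443*12728 = 5638504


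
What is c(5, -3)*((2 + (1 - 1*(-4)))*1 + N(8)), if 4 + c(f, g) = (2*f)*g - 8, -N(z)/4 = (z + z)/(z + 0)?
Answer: 42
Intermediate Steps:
N(z) = -8 (N(z) = -4*(z + z)/(z + 0) = -4*2*z/z = -4*2 = -8)
c(f, g) = -12 + 2*f*g (c(f, g) = -4 + ((2*f)*g - 8) = -4 + (2*f*g - 8) = -4 + (-8 + 2*f*g) = -12 + 2*f*g)
c(5, -3)*((2 + (1 - 1*(-4)))*1 + N(8)) = (-12 + 2*5*(-3))*((2 + (1 - 1*(-4)))*1 - 8) = (-12 - 30)*((2 + (1 + 4))*1 - 8) = -42*((2 + 5)*1 - 8) = -42*(7*1 - 8) = -42*(7 - 8) = -42*(-1) = 42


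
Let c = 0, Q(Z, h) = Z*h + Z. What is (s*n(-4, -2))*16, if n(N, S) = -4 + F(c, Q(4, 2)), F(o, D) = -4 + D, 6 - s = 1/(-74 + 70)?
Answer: 400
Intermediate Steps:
Q(Z, h) = Z + Z*h
s = 25/4 (s = 6 - 1/(-74 + 70) = 6 - 1/(-4) = 6 - 1*(-¼) = 6 + ¼ = 25/4 ≈ 6.2500)
n(N, S) = 4 (n(N, S) = -4 + (-4 + 4*(1 + 2)) = -4 + (-4 + 4*3) = -4 + (-4 + 12) = -4 + 8 = 4)
(s*n(-4, -2))*16 = ((25/4)*4)*16 = 25*16 = 400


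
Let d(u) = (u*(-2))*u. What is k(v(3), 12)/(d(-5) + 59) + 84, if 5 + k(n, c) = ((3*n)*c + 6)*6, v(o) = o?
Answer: 1435/9 ≈ 159.44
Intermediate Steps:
d(u) = -2*u² (d(u) = (-2*u)*u = -2*u²)
k(n, c) = 31 + 18*c*n (k(n, c) = -5 + ((3*n)*c + 6)*6 = -5 + (3*c*n + 6)*6 = -5 + (6 + 3*c*n)*6 = -5 + (36 + 18*c*n) = 31 + 18*c*n)
k(v(3), 12)/(d(-5) + 59) + 84 = (31 + 18*12*3)/(-2*(-5)² + 59) + 84 = (31 + 648)/(-2*25 + 59) + 84 = 679/(-50 + 59) + 84 = 679/9 + 84 = 1435/9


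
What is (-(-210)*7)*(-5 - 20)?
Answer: -36750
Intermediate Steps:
(-(-210)*7)*(-5 - 20) = -70*(-21)*(-25) = 1470*(-25) = -36750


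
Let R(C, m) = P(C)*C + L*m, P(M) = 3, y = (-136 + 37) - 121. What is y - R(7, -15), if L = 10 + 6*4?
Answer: 269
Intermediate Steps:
y = -220 (y = -99 - 121 = -220)
L = 34 (L = 10 + 24 = 34)
R(C, m) = 3*C + 34*m
y - R(7, -15) = -220 - (3*7 + 34*(-15)) = -220 - (21 - 510) = -220 - 1*(-489) = -220 + 489 = 269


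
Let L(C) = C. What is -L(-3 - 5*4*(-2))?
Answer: -37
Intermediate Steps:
-L(-3 - 5*4*(-2)) = -(-3 - 5*4*(-2)) = -(-3 - 20*(-2)) = -(-3 + 40) = -1*37 = -37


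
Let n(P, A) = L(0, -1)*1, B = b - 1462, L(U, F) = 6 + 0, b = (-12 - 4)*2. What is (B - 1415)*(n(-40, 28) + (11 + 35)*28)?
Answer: -3764246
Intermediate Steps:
b = -32 (b = -16*2 = -32)
L(U, F) = 6
B = -1494 (B = -32 - 1462 = -1494)
n(P, A) = 6 (n(P, A) = 6*1 = 6)
(B - 1415)*(n(-40, 28) + (11 + 35)*28) = (-1494 - 1415)*(6 + (11 + 35)*28) = -2909*(6 + 46*28) = -2909*(6 + 1288) = -2909*1294 = -3764246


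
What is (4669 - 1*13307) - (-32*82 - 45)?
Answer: -5969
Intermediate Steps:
(4669 - 1*13307) - (-32*82 - 45) = (4669 - 13307) - (-2624 - 45) = -8638 - 1*(-2669) = -8638 + 2669 = -5969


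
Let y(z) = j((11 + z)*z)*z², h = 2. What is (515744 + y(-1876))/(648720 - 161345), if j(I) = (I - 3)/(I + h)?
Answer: 1411782622216/170519938225 ≈ 8.2793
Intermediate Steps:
j(I) = (-3 + I)/(2 + I) (j(I) = (I - 3)/(I + 2) = (-3 + I)/(2 + I))
y(z) = z²*(-3 + z*(11 + z))/(2 + z*(11 + z)) (y(z) = ((-3 + (11 + z)*z)/(2 + (11 + z)*z))*z² = ((-3 + z*(11 + z))/(2 + z*(11 + z)))*z² = z²*(-3 + z*(11 + z))/(2 + z*(11 + z)))
(515744 + y(-1876))/(648720 - 161345) = (515744 + (-1876)²*(-3 - 1876*(11 - 1876))/(2 - 1876*(11 - 1876)))/(648720 - 161345) = (515744 + 3519376*(-3 - 1876*(-1865))/(2 - 1876*(-1865)))/487375 = (515744 + 3519376*(-3 + 3498740)/(2 + 3498740))*(1/487375) = (515744 + 3519376*3498737/3498742)*(1/487375) = (515744 + 3519376*(1/3498742)*3498737)*(1/487375) = (515744 + 6156685514056/1749371)*(1/487375) = (7058913111080/1749371)*(1/487375) = 1411782622216/170519938225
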